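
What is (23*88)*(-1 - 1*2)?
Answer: -6072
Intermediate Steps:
(23*88)*(-1 - 1*2) = 2024*(-1 - 2) = 2024*(-3) = -6072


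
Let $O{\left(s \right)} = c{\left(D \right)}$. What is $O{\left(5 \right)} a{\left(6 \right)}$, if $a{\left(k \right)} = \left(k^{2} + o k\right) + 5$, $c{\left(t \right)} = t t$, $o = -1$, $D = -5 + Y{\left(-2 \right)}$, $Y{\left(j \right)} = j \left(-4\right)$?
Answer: $315$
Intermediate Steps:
$Y{\left(j \right)} = - 4 j$
$D = 3$ ($D = -5 - -8 = -5 + 8 = 3$)
$c{\left(t \right)} = t^{2}$
$a{\left(k \right)} = 5 + k^{2} - k$ ($a{\left(k \right)} = \left(k^{2} - k\right) + 5 = 5 + k^{2} - k$)
$O{\left(s \right)} = 9$ ($O{\left(s \right)} = 3^{2} = 9$)
$O{\left(5 \right)} a{\left(6 \right)} = 9 \left(5 + 6^{2} - 6\right) = 9 \left(5 + 36 - 6\right) = 9 \cdot 35 = 315$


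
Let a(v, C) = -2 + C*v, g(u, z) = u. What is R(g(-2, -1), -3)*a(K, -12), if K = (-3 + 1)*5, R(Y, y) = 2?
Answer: 236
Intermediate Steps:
K = -10 (K = -2*5 = -10)
R(g(-2, -1), -3)*a(K, -12) = 2*(-2 - 12*(-10)) = 2*(-2 + 120) = 2*118 = 236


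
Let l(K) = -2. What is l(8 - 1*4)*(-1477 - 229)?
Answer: 3412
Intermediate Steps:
l(8 - 1*4)*(-1477 - 229) = -2*(-1477 - 229) = -2*(-1706) = 3412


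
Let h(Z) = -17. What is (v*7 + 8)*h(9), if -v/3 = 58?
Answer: 20570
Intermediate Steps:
v = -174 (v = -3*58 = -174)
(v*7 + 8)*h(9) = (-174*7 + 8)*(-17) = (-1218 + 8)*(-17) = -1210*(-17) = 20570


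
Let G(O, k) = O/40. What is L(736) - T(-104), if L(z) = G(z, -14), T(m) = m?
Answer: 612/5 ≈ 122.40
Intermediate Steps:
G(O, k) = O/40 (G(O, k) = O*(1/40) = O/40)
L(z) = z/40
L(736) - T(-104) = (1/40)*736 - 1*(-104) = 92/5 + 104 = 612/5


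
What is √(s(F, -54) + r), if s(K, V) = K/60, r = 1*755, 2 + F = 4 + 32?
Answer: √680010/30 ≈ 27.488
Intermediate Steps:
F = 34 (F = -2 + (4 + 32) = -2 + 36 = 34)
r = 755
s(K, V) = K/60 (s(K, V) = K*(1/60) = K/60)
√(s(F, -54) + r) = √((1/60)*34 + 755) = √(17/30 + 755) = √(22667/30) = √680010/30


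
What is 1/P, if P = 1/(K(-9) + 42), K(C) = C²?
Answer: 123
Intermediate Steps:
P = 1/123 (P = 1/((-9)² + 42) = 1/(81 + 42) = 1/123 ≈ 0.0081301)
1/P = 1/(1/123) = 123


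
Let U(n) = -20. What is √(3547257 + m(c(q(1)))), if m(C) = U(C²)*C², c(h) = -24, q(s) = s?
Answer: √3535737 ≈ 1880.4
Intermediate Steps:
m(C) = -20*C²
√(3547257 + m(c(q(1)))) = √(3547257 - 20*(-24)²) = √(3547257 - 20*576) = √(3547257 - 11520) = √3535737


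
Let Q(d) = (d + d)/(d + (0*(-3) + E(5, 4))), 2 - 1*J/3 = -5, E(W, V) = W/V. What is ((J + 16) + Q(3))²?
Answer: 426409/289 ≈ 1475.5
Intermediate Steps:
J = 21 (J = 6 - 3*(-5) = 6 + 15 = 21)
Q(d) = 2*d/(5/4 + d) (Q(d) = (d + d)/(d + (0*(-3) + 5/4)) = (2*d)/(d + (0 + 5*(¼))) = (2*d)/(d + (0 + 5/4)) = (2*d)/(d + 5/4) = (2*d)/(5/4 + d) = 2*d/(5/4 + d))
((J + 16) + Q(3))² = ((21 + 16) + 8*3/(5 + 4*3))² = (37 + 8*3/(5 + 12))² = (37 + 8*3/17)² = (37 + 8*3*(1/17))² = (37 + 24/17)² = (653/17)² = 426409/289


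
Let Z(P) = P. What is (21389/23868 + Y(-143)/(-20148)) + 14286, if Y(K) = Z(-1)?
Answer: 143134598128/10018593 ≈ 14287.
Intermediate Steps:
Y(K) = -1
(21389/23868 + Y(-143)/(-20148)) + 14286 = (21389/23868 - 1/(-20148)) + 14286 = (21389*(1/23868) - 1*(-1/20148)) + 14286 = (21389/23868 + 1/20148) + 14286 = 8978530/10018593 + 14286 = 143134598128/10018593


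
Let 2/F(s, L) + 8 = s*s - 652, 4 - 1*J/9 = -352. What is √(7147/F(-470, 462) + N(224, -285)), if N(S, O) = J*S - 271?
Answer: √787745065 ≈ 28067.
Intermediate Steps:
J = 3204 (J = 36 - 9*(-352) = 36 + 3168 = 3204)
F(s, L) = 2/(-660 + s²) (F(s, L) = 2/(-8 + (s*s - 652)) = 2/(-8 + (s² - 652)) = 2/(-8 + (-652 + s²)) = 2/(-660 + s²))
N(S, O) = -271 + 3204*S (N(S, O) = 3204*S - 271 = -271 + 3204*S)
√(7147/F(-470, 462) + N(224, -285)) = √(7147/((2/(-660 + (-470)²))) + (-271 + 3204*224)) = √(7147/((2/(-660 + 220900))) + (-271 + 717696)) = √(7147/((2/220240)) + 717425) = √(7147/((2*(1/220240))) + 717425) = √(7147/(1/110120) + 717425) = √(7147*110120 + 717425) = √(787027640 + 717425) = √787745065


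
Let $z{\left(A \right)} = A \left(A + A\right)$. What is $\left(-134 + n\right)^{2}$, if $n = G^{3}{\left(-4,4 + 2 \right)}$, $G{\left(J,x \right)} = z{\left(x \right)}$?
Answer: $139214056996$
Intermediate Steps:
$z{\left(A \right)} = 2 A^{2}$ ($z{\left(A \right)} = A 2 A = 2 A^{2}$)
$G{\left(J,x \right)} = 2 x^{2}$
$n = 373248$ ($n = \left(2 \left(4 + 2\right)^{2}\right)^{3} = \left(2 \cdot 6^{2}\right)^{3} = \left(2 \cdot 36\right)^{3} = 72^{3} = 373248$)
$\left(-134 + n\right)^{2} = \left(-134 + 373248\right)^{2} = 373114^{2} = 139214056996$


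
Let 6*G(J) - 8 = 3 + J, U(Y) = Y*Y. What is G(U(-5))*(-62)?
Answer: -372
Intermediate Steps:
U(Y) = Y²
G(J) = 11/6 + J/6 (G(J) = 4/3 + (3 + J)/6 = 4/3 + (½ + J/6) = 11/6 + J/6)
G(U(-5))*(-62) = (11/6 + (⅙)*(-5)²)*(-62) = (11/6 + (⅙)*25)*(-62) = (11/6 + 25/6)*(-62) = 6*(-62) = -372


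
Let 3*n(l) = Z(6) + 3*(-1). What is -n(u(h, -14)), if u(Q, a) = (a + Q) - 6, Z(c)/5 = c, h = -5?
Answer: -9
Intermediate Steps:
Z(c) = 5*c
u(Q, a) = -6 + Q + a (u(Q, a) = (Q + a) - 6 = -6 + Q + a)
n(l) = 9 (n(l) = (5*6 + 3*(-1))/3 = (30 - 3)/3 = (⅓)*27 = 9)
-n(u(h, -14)) = -1*9 = -9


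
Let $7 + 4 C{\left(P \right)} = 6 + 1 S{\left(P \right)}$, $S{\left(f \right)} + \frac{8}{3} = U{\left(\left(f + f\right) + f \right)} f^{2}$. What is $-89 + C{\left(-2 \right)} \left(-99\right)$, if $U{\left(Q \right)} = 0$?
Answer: $\frac{7}{4} \approx 1.75$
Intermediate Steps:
$S{\left(f \right)} = - \frac{8}{3}$ ($S{\left(f \right)} = - \frac{8}{3} + 0 f^{2} = - \frac{8}{3} + 0 = - \frac{8}{3}$)
$C{\left(P \right)} = - \frac{11}{12}$ ($C{\left(P \right)} = - \frac{7}{4} + \frac{6 + 1 \left(- \frac{8}{3}\right)}{4} = - \frac{7}{4} + \frac{6 - \frac{8}{3}}{4} = - \frac{7}{4} + \frac{1}{4} \cdot \frac{10}{3} = - \frac{7}{4} + \frac{5}{6} = - \frac{11}{12}$)
$-89 + C{\left(-2 \right)} \left(-99\right) = -89 - - \frac{363}{4} = -89 + \frac{363}{4} = \frac{7}{4}$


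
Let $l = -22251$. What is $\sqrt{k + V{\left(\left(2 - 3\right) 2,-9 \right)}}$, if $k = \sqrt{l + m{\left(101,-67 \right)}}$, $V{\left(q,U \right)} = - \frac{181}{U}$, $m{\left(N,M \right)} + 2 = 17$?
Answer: $\frac{\sqrt{181 + 18 i \sqrt{5559}}}{3} \approx 9.2352 + 8.0733 i$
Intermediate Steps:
$m{\left(N,M \right)} = 15$ ($m{\left(N,M \right)} = -2 + 17 = 15$)
$k = 2 i \sqrt{5559}$ ($k = \sqrt{-22251 + 15} = \sqrt{-22236} = 2 i \sqrt{5559} \approx 149.12 i$)
$\sqrt{k + V{\left(\left(2 - 3\right) 2,-9 \right)}} = \sqrt{2 i \sqrt{5559} - \frac{181}{-9}} = \sqrt{2 i \sqrt{5559} - - \frac{181}{9}} = \sqrt{2 i \sqrt{5559} + \frac{181}{9}} = \sqrt{\frac{181}{9} + 2 i \sqrt{5559}}$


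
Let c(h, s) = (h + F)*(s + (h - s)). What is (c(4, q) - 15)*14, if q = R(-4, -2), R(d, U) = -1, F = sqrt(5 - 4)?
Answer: 70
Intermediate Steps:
F = 1 (F = sqrt(1) = 1)
q = -1
c(h, s) = h*(1 + h) (c(h, s) = (h + 1)*(s + (h - s)) = (1 + h)*h = h*(1 + h))
(c(4, q) - 15)*14 = (4*(1 + 4) - 15)*14 = (4*5 - 15)*14 = (20 - 15)*14 = 5*14 = 70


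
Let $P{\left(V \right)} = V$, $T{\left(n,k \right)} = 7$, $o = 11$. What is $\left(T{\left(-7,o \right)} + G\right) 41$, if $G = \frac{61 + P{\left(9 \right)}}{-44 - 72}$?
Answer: $\frac{15211}{58} \approx 262.26$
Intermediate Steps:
$G = - \frac{35}{58}$ ($G = \frac{61 + 9}{-44 - 72} = \frac{70}{-116} = 70 \left(- \frac{1}{116}\right) = - \frac{35}{58} \approx -0.60345$)
$\left(T{\left(-7,o \right)} + G\right) 41 = \left(7 - \frac{35}{58}\right) 41 = \frac{371}{58} \cdot 41 = \frac{15211}{58}$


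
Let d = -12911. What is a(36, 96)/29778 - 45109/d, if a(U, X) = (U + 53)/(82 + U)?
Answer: 158505333715/45366723444 ≈ 3.4939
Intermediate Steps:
a(U, X) = (53 + U)/(82 + U)
a(36, 96)/29778 - 45109/d = ((53 + 36)/(82 + 36))/29778 - 45109/(-12911) = (89/118)*(1/29778) - 45109*(-1/12911) = ((1/118)*89)*(1/29778) + 45109/12911 = (89/118)*(1/29778) + 45109/12911 = 89/3513804 + 45109/12911 = 158505333715/45366723444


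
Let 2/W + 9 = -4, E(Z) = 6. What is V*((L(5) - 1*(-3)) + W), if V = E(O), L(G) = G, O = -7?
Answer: 612/13 ≈ 47.077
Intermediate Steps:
V = 6
W = -2/13 (W = 2/(-9 - 4) = 2/(-13) = 2*(-1/13) = -2/13 ≈ -0.15385)
V*((L(5) - 1*(-3)) + W) = 6*((5 - 1*(-3)) - 2/13) = 6*((5 + 3) - 2/13) = 6*(8 - 2/13) = 6*(102/13) = 612/13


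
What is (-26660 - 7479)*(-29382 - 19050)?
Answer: 1653420048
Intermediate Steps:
(-26660 - 7479)*(-29382 - 19050) = -34139*(-48432) = 1653420048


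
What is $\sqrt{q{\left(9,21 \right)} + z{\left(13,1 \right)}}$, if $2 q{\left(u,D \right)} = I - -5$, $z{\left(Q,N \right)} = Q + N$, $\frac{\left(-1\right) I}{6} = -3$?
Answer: $\frac{\sqrt{102}}{2} \approx 5.0498$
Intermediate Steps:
$I = 18$ ($I = \left(-6\right) \left(-3\right) = 18$)
$z{\left(Q,N \right)} = N + Q$
$q{\left(u,D \right)} = \frac{23}{2}$ ($q{\left(u,D \right)} = \frac{18 - -5}{2} = \frac{18 + 5}{2} = \frac{1}{2} \cdot 23 = \frac{23}{2}$)
$\sqrt{q{\left(9,21 \right)} + z{\left(13,1 \right)}} = \sqrt{\frac{23}{2} + \left(1 + 13\right)} = \sqrt{\frac{23}{2} + 14} = \sqrt{\frac{51}{2}} = \frac{\sqrt{102}}{2}$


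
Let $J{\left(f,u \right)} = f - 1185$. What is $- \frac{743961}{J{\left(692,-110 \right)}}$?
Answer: $\frac{743961}{493} \approx 1509.0$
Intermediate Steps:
$J{\left(f,u \right)} = -1185 + f$
$- \frac{743961}{J{\left(692,-110 \right)}} = - \frac{743961}{-1185 + 692} = - \frac{743961}{-493} = \left(-743961\right) \left(- \frac{1}{493}\right) = \frac{743961}{493}$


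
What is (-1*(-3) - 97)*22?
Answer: -2068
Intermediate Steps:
(-1*(-3) - 97)*22 = (3 - 97)*22 = -94*22 = -2068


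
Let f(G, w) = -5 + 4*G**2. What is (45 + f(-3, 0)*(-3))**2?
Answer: 2304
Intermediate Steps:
(45 + f(-3, 0)*(-3))**2 = (45 + (-5 + 4*(-3)**2)*(-3))**2 = (45 + (-5 + 4*9)*(-3))**2 = (45 + (-5 + 36)*(-3))**2 = (45 + 31*(-3))**2 = (45 - 93)**2 = (-48)**2 = 2304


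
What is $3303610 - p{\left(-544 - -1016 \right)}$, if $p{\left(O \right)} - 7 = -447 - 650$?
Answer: $3304700$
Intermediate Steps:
$p{\left(O \right)} = -1090$ ($p{\left(O \right)} = 7 - 1097 = -1090$)
$3303610 - p{\left(-544 - -1016 \right)} = 3303610 - -1090 = 3303610 + 1090 = 3304700$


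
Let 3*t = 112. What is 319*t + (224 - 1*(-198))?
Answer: 36994/3 ≈ 12331.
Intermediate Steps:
t = 112/3 (t = (⅓)*112 = 112/3 ≈ 37.333)
319*t + (224 - 1*(-198)) = 319*(112/3) + (224 - 1*(-198)) = 35728/3 + (224 + 198) = 35728/3 + 422 = 36994/3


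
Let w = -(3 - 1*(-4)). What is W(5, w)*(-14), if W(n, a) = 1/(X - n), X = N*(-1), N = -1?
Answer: 7/2 ≈ 3.5000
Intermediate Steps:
w = -7 (w = -(3 + 4) = -1*7 = -7)
X = 1 (X = -1*(-1) = 1)
W(n, a) = 1/(1 - n)
W(5, w)*(-14) = -1/(-1 + 5)*(-14) = -1/4*(-14) = -1*¼*(-14) = -¼*(-14) = 7/2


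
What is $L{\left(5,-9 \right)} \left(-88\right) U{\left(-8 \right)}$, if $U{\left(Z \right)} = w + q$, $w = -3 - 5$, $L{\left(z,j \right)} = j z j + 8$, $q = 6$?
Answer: $72688$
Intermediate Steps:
$L{\left(z,j \right)} = 8 + z j^{2}$ ($L{\left(z,j \right)} = z j^{2} + 8 = 8 + z j^{2}$)
$w = -8$
$U{\left(Z \right)} = -2$ ($U{\left(Z \right)} = -8 + 6 = -2$)
$L{\left(5,-9 \right)} \left(-88\right) U{\left(-8 \right)} = \left(8 + 5 \left(-9\right)^{2}\right) \left(-88\right) \left(-2\right) = \left(8 + 5 \cdot 81\right) \left(-88\right) \left(-2\right) = \left(8 + 405\right) \left(-88\right) \left(-2\right) = 413 \left(-88\right) \left(-2\right) = \left(-36344\right) \left(-2\right) = 72688$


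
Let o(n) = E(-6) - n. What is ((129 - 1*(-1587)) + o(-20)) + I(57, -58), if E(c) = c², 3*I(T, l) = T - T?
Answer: 1772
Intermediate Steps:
I(T, l) = 0 (I(T, l) = (T - T)/3 = (⅓)*0 = 0)
o(n) = 36 - n (o(n) = (-6)² - n = 36 - n)
((129 - 1*(-1587)) + o(-20)) + I(57, -58) = ((129 - 1*(-1587)) + (36 - 1*(-20))) + 0 = ((129 + 1587) + (36 + 20)) + 0 = (1716 + 56) + 0 = 1772 + 0 = 1772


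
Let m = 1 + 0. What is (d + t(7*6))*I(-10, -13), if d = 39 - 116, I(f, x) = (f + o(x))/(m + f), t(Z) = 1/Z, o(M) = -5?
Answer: -16165/126 ≈ -128.29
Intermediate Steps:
m = 1
I(f, x) = (-5 + f)/(1 + f) (I(f, x) = (f - 5)/(1 + f) = (-5 + f)/(1 + f))
d = -77
(d + t(7*6))*I(-10, -13) = (-77 + 1/(7*6))*((-5 - 10)/(1 - 10)) = (-77 + 1/42)*(-15/(-9)) = (-77 + 1/42)*(-1/9*(-15)) = -3233/42*5/3 = -16165/126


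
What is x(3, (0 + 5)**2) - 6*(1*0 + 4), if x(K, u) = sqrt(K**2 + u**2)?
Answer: -24 + sqrt(634) ≈ 1.1794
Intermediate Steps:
x(3, (0 + 5)**2) - 6*(1*0 + 4) = sqrt(3**2 + ((0 + 5)**2)**2) - 6*(1*0 + 4) = sqrt(9 + (5**2)**2) - 6*(0 + 4) = sqrt(9 + 25**2) - 6*4 = sqrt(9 + 625) - 24 = sqrt(634) - 24 = -24 + sqrt(634)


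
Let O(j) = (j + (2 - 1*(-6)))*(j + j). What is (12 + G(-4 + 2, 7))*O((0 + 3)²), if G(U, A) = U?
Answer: 3060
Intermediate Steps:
O(j) = 2*j*(8 + j) (O(j) = (j + (2 + 6))*(2*j) = (j + 8)*(2*j) = (8 + j)*(2*j) = 2*j*(8 + j))
(12 + G(-4 + 2, 7))*O((0 + 3)²) = (12 + (-4 + 2))*(2*(0 + 3)²*(8 + (0 + 3)²)) = (12 - 2)*(2*3²*(8 + 3²)) = 10*(2*9*(8 + 9)) = 10*(2*9*17) = 10*306 = 3060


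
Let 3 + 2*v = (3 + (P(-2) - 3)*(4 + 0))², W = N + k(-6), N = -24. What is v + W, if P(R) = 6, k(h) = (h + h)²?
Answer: 231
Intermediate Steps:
k(h) = 4*h² (k(h) = (2*h)² = 4*h²)
W = 120 (W = -24 + 4*(-6)² = -24 + 4*36 = -24 + 144 = 120)
v = 111 (v = -3/2 + (3 + (6 - 3)*(4 + 0))²/2 = -3/2 + (3 + 3*4)²/2 = -3/2 + (3 + 12)²/2 = -3/2 + (½)*15² = -3/2 + (½)*225 = -3/2 + 225/2 = 111)
v + W = 111 + 120 = 231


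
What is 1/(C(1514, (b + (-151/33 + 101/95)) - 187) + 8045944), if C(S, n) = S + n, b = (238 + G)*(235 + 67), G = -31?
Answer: 3135/25424164963 ≈ 1.2331e-7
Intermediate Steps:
b = 62514 (b = (238 - 31)*(235 + 67) = 207*302 = 62514)
1/(C(1514, (b + (-151/33 + 101/95)) - 187) + 8045944) = 1/((1514 + ((62514 + (-151/33 + 101/95)) - 187)) + 8045944) = 1/((1514 + ((62514 - 11012/3135) - 187)) + 8045944) = 1/((1514 + (195970378/3135 - 187)) + 8045944) = 1/((1514 + 195384133/3135) + 8045944) = 1/(200130523/3135 + 8045944) = 1/(25424164963/3135) = 3135/25424164963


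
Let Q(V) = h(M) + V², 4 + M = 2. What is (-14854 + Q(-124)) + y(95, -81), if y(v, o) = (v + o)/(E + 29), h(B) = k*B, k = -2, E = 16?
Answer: 23684/45 ≈ 526.31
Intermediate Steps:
M = -2 (M = -4 + 2 = -2)
h(B) = -2*B
Q(V) = 4 + V² (Q(V) = -2*(-2) + V² = 4 + V²)
y(v, o) = o/45 + v/45 (y(v, o) = (v + o)/(16 + 29) = (o + v)/45 = (o + v)*(1/45) = o/45 + v/45)
(-14854 + Q(-124)) + y(95, -81) = (-14854 + (4 + (-124)²)) + ((1/45)*(-81) + (1/45)*95) = (-14854 + (4 + 15376)) + (-9/5 + 19/9) = (-14854 + 15380) + 14/45 = 526 + 14/45 = 23684/45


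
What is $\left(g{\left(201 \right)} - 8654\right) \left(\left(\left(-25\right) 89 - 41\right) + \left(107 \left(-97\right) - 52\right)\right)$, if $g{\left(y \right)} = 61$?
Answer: $109105321$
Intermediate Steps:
$\left(g{\left(201 \right)} - 8654\right) \left(\left(\left(-25\right) 89 - 41\right) + \left(107 \left(-97\right) - 52\right)\right) = \left(61 - 8654\right) \left(\left(\left(-25\right) 89 - 41\right) + \left(107 \left(-97\right) - 52\right)\right) = - 8593 \left(\left(-2225 - 41\right) - 10431\right) = - 8593 \left(-2266 - 10431\right) = \left(-8593\right) \left(-12697\right) = 109105321$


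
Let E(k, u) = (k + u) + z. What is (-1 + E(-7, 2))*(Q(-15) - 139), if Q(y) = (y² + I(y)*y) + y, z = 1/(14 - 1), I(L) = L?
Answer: -22792/13 ≈ -1753.2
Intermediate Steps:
z = 1/13 ≈ 0.076923
Q(y) = y + 2*y² (Q(y) = (y² + y*y) + y = (y² + y²) + y = 2*y² + y = y + 2*y²)
E(k, u) = 1/13 + k + u (E(k, u) = (k + u) + 1/13 = 1/13 + k + u)
(-1 + E(-7, 2))*(Q(-15) - 139) = (-1 + (1/13 - 7 + 2))*(-15*(1 + 2*(-15)) - 139) = (-1 - 64/13)*(-15*(1 - 30) - 139) = -77*(-15*(-29) - 139)/13 = -77*(435 - 139)/13 = -77/13*296 = -22792/13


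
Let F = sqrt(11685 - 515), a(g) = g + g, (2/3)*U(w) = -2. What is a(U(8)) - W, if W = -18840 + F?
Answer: 18834 - sqrt(11170) ≈ 18728.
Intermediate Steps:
U(w) = -3 (U(w) = (3/2)*(-2) = -3)
a(g) = 2*g
F = sqrt(11170) ≈ 105.69
W = -18840 + sqrt(11170) ≈ -18734.
a(U(8)) - W = 2*(-3) - (-18840 + sqrt(11170)) = -6 + (18840 - sqrt(11170)) = 18834 - sqrt(11170)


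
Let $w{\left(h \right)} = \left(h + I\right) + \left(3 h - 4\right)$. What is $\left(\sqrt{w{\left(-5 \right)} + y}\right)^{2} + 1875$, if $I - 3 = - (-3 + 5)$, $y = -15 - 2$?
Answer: $1835$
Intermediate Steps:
$y = -17$
$I = 1$ ($I = 3 - \left(-3 + 5\right) = 3 - 2 = 1$)
$w{\left(h \right)} = -3 + 4 h$ ($w{\left(h \right)} = \left(h + 1\right) + \left(3 h - 4\right) = \left(1 + h\right) + \left(-4 + 3 h\right) = -3 + 4 h$)
$\left(\sqrt{w{\left(-5 \right)} + y}\right)^{2} + 1875 = \left(\sqrt{\left(-3 + 4 \left(-5\right)\right) - 17}\right)^{2} + 1875 = \left(\sqrt{\left(-3 - 20\right) - 17}\right)^{2} + 1875 = \left(\sqrt{-23 - 17}\right)^{2} + 1875 = \left(\sqrt{-40}\right)^{2} + 1875 = \left(2 i \sqrt{10}\right)^{2} + 1875 = -40 + 1875 = 1835$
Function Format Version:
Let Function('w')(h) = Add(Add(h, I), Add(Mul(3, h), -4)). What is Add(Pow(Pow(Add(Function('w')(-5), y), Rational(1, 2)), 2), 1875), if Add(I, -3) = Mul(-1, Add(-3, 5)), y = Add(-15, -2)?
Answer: 1835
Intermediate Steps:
y = -17
I = 1 (I = Add(3, Mul(-1, Add(-3, 5))) = Add(3, Mul(-1, 2)) = Add(3, -2) = 1)
Function('w')(h) = Add(-3, Mul(4, h)) (Function('w')(h) = Add(Add(h, 1), Add(Mul(3, h), -4)) = Add(Add(1, h), Add(-4, Mul(3, h))) = Add(-3, Mul(4, h)))
Add(Pow(Pow(Add(Function('w')(-5), y), Rational(1, 2)), 2), 1875) = Add(Pow(Pow(Add(Add(-3, Mul(4, -5)), -17), Rational(1, 2)), 2), 1875) = Add(Pow(Pow(Add(Add(-3, -20), -17), Rational(1, 2)), 2), 1875) = Add(Pow(Pow(Add(-23, -17), Rational(1, 2)), 2), 1875) = Add(Pow(Pow(-40, Rational(1, 2)), 2), 1875) = Add(Pow(Mul(2, I, Pow(10, Rational(1, 2))), 2), 1875) = Add(-40, 1875) = 1835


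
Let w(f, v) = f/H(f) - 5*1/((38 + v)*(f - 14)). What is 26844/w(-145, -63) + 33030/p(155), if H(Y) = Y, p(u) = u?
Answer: 333407772/12307 ≈ 27091.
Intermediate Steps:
w(f, v) = 1 - 5/((-14 + f)*(38 + v)) (w(f, v) = f/f - 5*1/((38 + v)*(f - 14)) = 1 - 5*1/((-14 + f)*(38 + v)) = 1 - 5/((-14 + f)*(38 + v)))
26844/w(-145, -63) + 33030/p(155) = 26844/(((-537 - 14*(-63) + 38*(-145) - 145*(-63))/(-532 - 14*(-63) + 38*(-145) - 145*(-63)))) + 33030/155 = 26844/(((-537 + 882 - 5510 + 9135)/(-532 + 882 - 5510 + 9135))) + 33030*(1/155) = 26844/((3970/3975)) + 6606/31 = 26844/(((1/3975)*3970)) + 6606/31 = 26844/(794/795) + 6606/31 = 26844*(795/794) + 6606/31 = 10670490/397 + 6606/31 = 333407772/12307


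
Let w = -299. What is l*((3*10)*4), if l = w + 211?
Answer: -10560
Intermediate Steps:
l = -88 (l = -299 + 211 = -88)
l*((3*10)*4) = -88*3*10*4 = -2640*4 = -88*120 = -10560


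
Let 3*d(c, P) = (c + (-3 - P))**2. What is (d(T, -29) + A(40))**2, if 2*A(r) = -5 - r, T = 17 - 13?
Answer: 308025/4 ≈ 77006.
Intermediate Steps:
T = 4
d(c, P) = (-3 + c - P)**2/3 (d(c, P) = (c + (-3 - P))**2/3 = (-3 + c - P)**2/3)
A(r) = -5/2 - r/2 (A(r) = (-5 - r)/2 = -5/2 - r/2)
(d(T, -29) + A(40))**2 = ((3 - 29 - 1*4)**2/3 + (-5/2 - 1/2*40))**2 = ((3 - 29 - 4)**2/3 + (-5/2 - 20))**2 = ((1/3)*(-30)**2 - 45/2)**2 = ((1/3)*900 - 45/2)**2 = (300 - 45/2)**2 = (555/2)**2 = 308025/4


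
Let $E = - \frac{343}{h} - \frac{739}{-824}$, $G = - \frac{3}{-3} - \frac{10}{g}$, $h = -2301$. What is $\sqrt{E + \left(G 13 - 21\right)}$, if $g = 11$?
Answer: $\frac{i \sqrt{2041408257797766}}{10428132} \approx 4.3327 i$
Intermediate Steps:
$G = \frac{1}{11}$ ($G = - \frac{3}{-3} - \frac{10}{11} = \left(-3\right) \left(- \frac{1}{3}\right) - \frac{10}{11} = 1 - \frac{10}{11} = \frac{1}{11} \approx 0.090909$)
$E = \frac{1983071}{1896024}$ ($E = - \frac{343}{-2301} - \frac{739}{-824} = \left(-343\right) \left(- \frac{1}{2301}\right) - - \frac{739}{824} = \frac{343}{2301} + \frac{739}{824} = \frac{1983071}{1896024} \approx 1.0459$)
$\sqrt{E + \left(G 13 - 21\right)} = \sqrt{\frac{1983071}{1896024} + \left(\frac{1}{11} \cdot 13 - 21\right)} = \sqrt{\frac{1983071}{1896024} + \left(\frac{13}{11} - 21\right)} = \sqrt{\frac{1983071}{1896024} - \frac{218}{11}} = \sqrt{- \frac{391519451}{20856264}} = \frac{i \sqrt{2041408257797766}}{10428132}$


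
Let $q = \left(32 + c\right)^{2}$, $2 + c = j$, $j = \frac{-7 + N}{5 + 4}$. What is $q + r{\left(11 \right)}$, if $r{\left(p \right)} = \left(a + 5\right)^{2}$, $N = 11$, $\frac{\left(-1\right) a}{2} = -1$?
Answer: $\frac{79045}{81} \approx 975.86$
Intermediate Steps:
$a = 2$ ($a = \left(-2\right) \left(-1\right) = 2$)
$j = \frac{4}{9}$ ($j = \frac{-7 + 11}{5 + 4} = \frac{4}{9} \approx 0.44444$)
$c = - \frac{14}{9}$ ($c = -2 + \frac{4}{9} = - \frac{14}{9} \approx -1.5556$)
$r{\left(p \right)} = 49$ ($r{\left(p \right)} = \left(2 + 5\right)^{2} = 7^{2} = 49$)
$q = \frac{75076}{81}$ ($q = \left(32 - \frac{14}{9}\right)^{2} = \left(\frac{274}{9}\right)^{2} = \frac{75076}{81} \approx 926.86$)
$q + r{\left(11 \right)} = \frac{75076}{81} + 49 = \frac{79045}{81}$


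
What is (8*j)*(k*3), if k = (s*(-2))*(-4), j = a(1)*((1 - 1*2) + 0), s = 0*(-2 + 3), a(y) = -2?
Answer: 0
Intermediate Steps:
s = 0 (s = 0*1 = 0)
j = 2 (j = -2*((1 - 1*2) + 0) = -2*((1 - 2) + 0) = -2*(-1 + 0) = -2*(-1) = 2)
k = 0 (k = (0*(-2))*(-4) = 0*(-4) = 0)
(8*j)*(k*3) = (8*2)*(0*3) = 16*0 = 0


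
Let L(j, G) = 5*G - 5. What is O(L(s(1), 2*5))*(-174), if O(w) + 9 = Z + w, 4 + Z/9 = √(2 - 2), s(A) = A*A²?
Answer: 0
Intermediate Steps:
s(A) = A³
Z = -36 (Z = -36 + 9*√(2 - 2) = -36 + 9*√0 = -36 + 9*0 = -36 + 0 = -36)
L(j, G) = -5 + 5*G
O(w) = -45 + w (O(w) = -9 + (-36 + w) = -45 + w)
O(L(s(1), 2*5))*(-174) = (-45 + (-5 + 5*(2*5)))*(-174) = (-45 + (-5 + 5*10))*(-174) = (-45 + (-5 + 50))*(-174) = (-45 + 45)*(-174) = 0*(-174) = 0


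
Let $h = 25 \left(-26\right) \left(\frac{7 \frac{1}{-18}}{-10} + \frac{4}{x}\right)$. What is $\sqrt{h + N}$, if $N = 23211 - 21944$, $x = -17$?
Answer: $\frac{11 \sqrt{119918}}{102} \approx 37.345$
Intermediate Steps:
$h = \frac{39065}{306}$ ($h = 25 \left(-26\right) \left(\frac{7 \frac{1}{-18}}{-10} + \frac{4}{-17}\right) = - 650 \left(7 \left(- \frac{1}{18}\right) \left(- \frac{1}{10}\right) + 4 \left(- \frac{1}{17}\right)\right) = - 650 \left(\left(- \frac{7}{18}\right) \left(- \frac{1}{10}\right) - \frac{4}{17}\right) = - 650 \left(\frac{7}{180} - \frac{4}{17}\right) = \left(-650\right) \left(- \frac{601}{3060}\right) = \frac{39065}{306} \approx 127.66$)
$N = 1267$ ($N = 23211 - 21944 = 1267$)
$\sqrt{h + N} = \sqrt{\frac{39065}{306} + 1267} = \sqrt{\frac{426767}{306}} = \frac{11 \sqrt{119918}}{102}$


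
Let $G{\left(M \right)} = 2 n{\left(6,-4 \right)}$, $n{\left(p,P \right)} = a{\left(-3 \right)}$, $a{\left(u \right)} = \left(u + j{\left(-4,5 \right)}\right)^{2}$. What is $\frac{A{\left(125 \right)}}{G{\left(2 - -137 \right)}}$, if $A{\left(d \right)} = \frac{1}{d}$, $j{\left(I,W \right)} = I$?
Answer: $\frac{1}{12250} \approx 8.1633 \cdot 10^{-5}$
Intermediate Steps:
$a{\left(u \right)} = \left(-4 + u\right)^{2}$ ($a{\left(u \right)} = \left(u - 4\right)^{2} = \left(-4 + u\right)^{2}$)
$n{\left(p,P \right)} = 49$ ($n{\left(p,P \right)} = \left(-4 - 3\right)^{2} = \left(-7\right)^{2} = 49$)
$G{\left(M \right)} = 98$ ($G{\left(M \right)} = 2 \cdot 49 = 98$)
$\frac{A{\left(125 \right)}}{G{\left(2 - -137 \right)}} = \frac{1}{125 \cdot 98} = \frac{1}{125} \cdot \frac{1}{98} = \frac{1}{12250}$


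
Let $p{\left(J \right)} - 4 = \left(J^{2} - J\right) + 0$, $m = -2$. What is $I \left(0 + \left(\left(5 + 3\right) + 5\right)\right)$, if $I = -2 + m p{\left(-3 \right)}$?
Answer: $-442$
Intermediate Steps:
$p{\left(J \right)} = 4 + J^{2} - J$ ($p{\left(J \right)} = 4 + \left(\left(J^{2} - J\right) + 0\right) = 4 + \left(J^{2} - J\right) = 4 + J^{2} - J$)
$I = -34$ ($I = -2 - 2 \left(4 + \left(-3\right)^{2} - -3\right) = -2 - 2 \left(4 + 9 + 3\right) = -2 - 32 = -34$)
$I \left(0 + \left(\left(5 + 3\right) + 5\right)\right) = - 34 \left(0 + \left(\left(5 + 3\right) + 5\right)\right) = - 34 \left(0 + \left(8 + 5\right)\right) = - 34 \left(0 + 13\right) = \left(-34\right) 13 = -442$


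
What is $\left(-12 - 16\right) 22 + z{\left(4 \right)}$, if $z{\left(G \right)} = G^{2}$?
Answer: $-600$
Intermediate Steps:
$\left(-12 - 16\right) 22 + z{\left(4 \right)} = \left(-12 - 16\right) 22 + 4^{2} = \left(-28\right) 22 + 16 = -616 + 16 = -600$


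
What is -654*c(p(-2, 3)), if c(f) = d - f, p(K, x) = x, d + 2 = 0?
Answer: 3270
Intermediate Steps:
d = -2 (d = -2 + 0 = -2)
c(f) = -2 - f
-654*c(p(-2, 3)) = -654*(-2 - 1*3) = -654*(-2 - 3) = -654*(-5) = 3270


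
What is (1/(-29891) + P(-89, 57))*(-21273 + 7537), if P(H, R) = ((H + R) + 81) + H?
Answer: 16423324776/29891 ≈ 5.4944e+5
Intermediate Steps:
P(H, R) = 81 + R + 2*H (P(H, R) = (81 + H + R) + H = 81 + R + 2*H)
(1/(-29891) + P(-89, 57))*(-21273 + 7537) = (1/(-29891) + (81 + 57 + 2*(-89)))*(-21273 + 7537) = (-1/29891 + (81 + 57 - 178))*(-13736) = (-1/29891 - 40)*(-13736) = -1195641/29891*(-13736) = 16423324776/29891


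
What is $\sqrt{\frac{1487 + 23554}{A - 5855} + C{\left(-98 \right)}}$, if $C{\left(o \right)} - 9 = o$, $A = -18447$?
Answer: $\frac{i \sqrt{53170807538}}{24302} \approx 9.4884 i$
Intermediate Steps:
$C{\left(o \right)} = 9 + o$
$\sqrt{\frac{1487 + 23554}{A - 5855} + C{\left(-98 \right)}} = \sqrt{\frac{1487 + 23554}{-18447 - 5855} + \left(9 - 98\right)} = \sqrt{\frac{25041}{-24302} - 89} = \sqrt{25041 \left(- \frac{1}{24302}\right) - 89} = \sqrt{- \frac{25041}{24302} - 89} = \sqrt{- \frac{2187919}{24302}} = \frac{i \sqrt{53170807538}}{24302}$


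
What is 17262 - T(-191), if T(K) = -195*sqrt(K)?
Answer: 17262 + 195*I*sqrt(191) ≈ 17262.0 + 2695.0*I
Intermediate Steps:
17262 - T(-191) = 17262 - (-195)*sqrt(-191) = 17262 - (-195)*I*sqrt(191) = 17262 + 195*I*sqrt(191)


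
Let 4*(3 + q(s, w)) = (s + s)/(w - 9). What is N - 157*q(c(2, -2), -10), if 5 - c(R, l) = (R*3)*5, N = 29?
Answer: 15075/38 ≈ 396.71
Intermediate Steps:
c(R, l) = 5 - 15*R (c(R, l) = 5 - R*3*5 = 5 - 3*R*5 = 5 - 15*R)
q(s, w) = -3 + s/(2*(-9 + w)) (q(s, w) = -3 + ((s + s)/(w - 9))/4 = -3 + ((2*s)/(-9 + w))/4 = -3 + (2*s/(-9 + w))/4 = -3 + s/(2*(-9 + w)))
N - 157*q(c(2, -2), -10) = 29 - 157*(54 + (5 - 15*2) - 6*(-10))/(2*(-9 - 10)) = 29 - 157*(54 + (5 - 30) + 60)/(2*(-19)) = 29 - 157*(-1)*(54 - 25 + 60)/(2*19) = 29 - 157*(-1)*89/(2*19) = 29 - 157*(-89/38) = 29 + 13973/38 = 15075/38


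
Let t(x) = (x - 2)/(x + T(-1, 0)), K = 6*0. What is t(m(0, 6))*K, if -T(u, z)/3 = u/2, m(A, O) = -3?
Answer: 0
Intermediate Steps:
T(u, z) = -3*u/2
K = 0
t(x) = (-2 + x)/(3/2 + x) (t(x) = (x - 2)/(x - 3/2*(-1)) = (-2 + x)/(x + 3/2) = (-2 + x)/(3/2 + x))
t(m(0, 6))*K = (2*(-2 - 3)/(3 + 2*(-3)))*0 = (2*(-5)/(3 - 6))*0 = (2*(-5)/(-3))*0 = (2*(-⅓)*(-5))*0 = (10/3)*0 = 0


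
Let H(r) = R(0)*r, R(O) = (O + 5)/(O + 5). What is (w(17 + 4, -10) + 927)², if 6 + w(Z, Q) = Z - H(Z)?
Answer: 848241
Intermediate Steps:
R(O) = 1 (R(O) = (5 + O)/(5 + O) = 1)
H(r) = r (H(r) = 1*r = r)
w(Z, Q) = -6 (w(Z, Q) = -6 + (Z - Z) = -6 + 0 = -6)
(w(17 + 4, -10) + 927)² = (-6 + 927)² = 921² = 848241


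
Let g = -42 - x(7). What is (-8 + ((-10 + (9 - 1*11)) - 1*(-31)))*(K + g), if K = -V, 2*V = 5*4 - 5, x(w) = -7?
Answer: -935/2 ≈ -467.50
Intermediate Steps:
V = 15/2 (V = (5*4 - 5)/2 = (20 - 5)/2 = (½)*15 = 15/2 ≈ 7.5000)
K = -15/2 (K = -1*15/2 = -15/2 ≈ -7.5000)
g = -35 (g = -42 - 1*(-7) = -42 + 7 = -35)
(-8 + ((-10 + (9 - 1*11)) - 1*(-31)))*(K + g) = (-8 + ((-10 + (9 - 1*11)) - 1*(-31)))*(-15/2 - 35) = (-8 + ((-10 + (9 - 11)) + 31))*(-85/2) = (-8 + ((-10 - 2) + 31))*(-85/2) = (-8 + (-12 + 31))*(-85/2) = (-8 + 19)*(-85/2) = 11*(-85/2) = -935/2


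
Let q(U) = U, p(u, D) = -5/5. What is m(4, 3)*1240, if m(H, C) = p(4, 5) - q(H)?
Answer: -6200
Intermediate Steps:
p(u, D) = -1 (p(u, D) = -5*⅕ = -1)
m(H, C) = -1 - H
m(4, 3)*1240 = (-1 - 1*4)*1240 = (-1 - 4)*1240 = -5*1240 = -6200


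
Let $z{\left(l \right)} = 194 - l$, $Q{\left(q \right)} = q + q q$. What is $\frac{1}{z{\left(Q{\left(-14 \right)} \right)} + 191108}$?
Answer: $\frac{1}{191120} \approx 5.2323 \cdot 10^{-6}$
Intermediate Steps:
$Q{\left(q \right)} = q + q^{2}$
$\frac{1}{z{\left(Q{\left(-14 \right)} \right)} + 191108} = \frac{1}{\left(194 - - 14 \left(1 - 14\right)\right) + 191108} = \frac{1}{\left(194 - \left(-14\right) \left(-13\right)\right) + 191108} = \frac{1}{\left(194 - 182\right) + 191108} = \frac{1}{12 + 191108} = \frac{1}{191120}$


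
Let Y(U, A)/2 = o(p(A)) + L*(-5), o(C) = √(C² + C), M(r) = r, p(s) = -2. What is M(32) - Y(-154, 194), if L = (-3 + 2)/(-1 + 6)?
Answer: 30 - 2*√2 ≈ 27.172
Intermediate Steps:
L = -⅕ (L = -1/5 = -1*⅕ = -⅕ ≈ -0.20000)
o(C) = √(C + C²)
Y(U, A) = 2 + 2*√2 (Y(U, A) = 2*(√(-2*(1 - 2)) - ⅕*(-5)) = 2*(√(-2*(-1)) + 1) = 2*(√2 + 1) = 2*(1 + √2) = 2 + 2*√2)
M(32) - Y(-154, 194) = 32 - (2 + 2*√2) = 32 + (-2 - 2*√2) = 30 - 2*√2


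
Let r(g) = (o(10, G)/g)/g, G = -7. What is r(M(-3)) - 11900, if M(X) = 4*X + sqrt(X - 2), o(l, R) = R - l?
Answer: 17*(-97301*I - 16800*sqrt(5))/(24*sqrt(5) + 139*I) ≈ -11900.0 - 0.041092*I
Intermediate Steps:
M(X) = sqrt(-2 + X) + 4*X (M(X) = 4*X + sqrt(-2 + X) = sqrt(-2 + X) + 4*X)
r(g) = -17/g**2 (r(g) = ((-7 - 1*10)/g)/g = ((-7 - 10)/g)/g = (-17/g)/g = -17/g**2)
r(M(-3)) - 11900 = -17/(sqrt(-2 - 3) + 4*(-3))**2 - 11900 = -17/(sqrt(-5) - 12)**2 - 11900 = -17/(I*sqrt(5) - 12)**2 - 11900 = -17/(-12 + I*sqrt(5))**2 - 11900 = -11900 - 17/(-12 + I*sqrt(5))**2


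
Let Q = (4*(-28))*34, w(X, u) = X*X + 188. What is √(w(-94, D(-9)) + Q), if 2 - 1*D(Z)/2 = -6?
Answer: 4*√326 ≈ 72.222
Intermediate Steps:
D(Z) = 16 (D(Z) = 4 - 2*(-6) = 4 + 12 = 16)
w(X, u) = 188 + X² (w(X, u) = X² + 188 = 188 + X²)
Q = -3808 (Q = -112*34 = -3808)
√(w(-94, D(-9)) + Q) = √((188 + (-94)²) - 3808) = √((188 + 8836) - 3808) = √(9024 - 3808) = √5216 = 4*√326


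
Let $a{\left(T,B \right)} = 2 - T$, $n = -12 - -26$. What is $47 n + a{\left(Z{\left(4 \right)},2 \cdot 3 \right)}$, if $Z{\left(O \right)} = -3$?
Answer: $663$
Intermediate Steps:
$n = 14$ ($n = -12 + 26 = 14$)
$47 n + a{\left(Z{\left(4 \right)},2 \cdot 3 \right)} = 47 \cdot 14 + \left(2 - -3\right) = 658 + \left(2 + 3\right) = 658 + 5 = 663$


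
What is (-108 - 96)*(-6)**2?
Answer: -7344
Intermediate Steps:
(-108 - 96)*(-6)**2 = -204*36 = -7344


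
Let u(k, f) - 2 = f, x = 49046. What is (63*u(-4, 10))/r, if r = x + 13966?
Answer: 63/5251 ≈ 0.011998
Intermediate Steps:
u(k, f) = 2 + f
r = 63012 (r = 49046 + 13966 = 63012)
(63*u(-4, 10))/r = (63*(2 + 10))/63012 = (63*12)*(1/63012) = 756*(1/63012) = 63/5251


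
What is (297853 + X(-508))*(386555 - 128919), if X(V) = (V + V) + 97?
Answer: 76500888024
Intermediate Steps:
X(V) = 97 + 2*V (X(V) = 2*V + 97 = 97 + 2*V)
(297853 + X(-508))*(386555 - 128919) = (297853 + (97 + 2*(-508)))*(386555 - 128919) = (297853 + (97 - 1016))*257636 = (297853 - 919)*257636 = 296934*257636 = 76500888024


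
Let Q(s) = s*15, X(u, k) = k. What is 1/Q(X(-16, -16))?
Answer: -1/240 ≈ -0.0041667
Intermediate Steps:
Q(s) = 15*s
1/Q(X(-16, -16)) = 1/(15*(-16)) = 1/(-240) = -1/240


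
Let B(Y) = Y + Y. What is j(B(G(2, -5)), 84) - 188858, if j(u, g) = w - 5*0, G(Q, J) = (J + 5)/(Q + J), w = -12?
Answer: -188870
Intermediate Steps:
G(Q, J) = (5 + J)/(J + Q)
B(Y) = 2*Y
j(u, g) = -12 (j(u, g) = -12 - 5*0 = -12 + 0 = -12)
j(B(G(2, -5)), 84) - 188858 = -12 - 188858 = -188870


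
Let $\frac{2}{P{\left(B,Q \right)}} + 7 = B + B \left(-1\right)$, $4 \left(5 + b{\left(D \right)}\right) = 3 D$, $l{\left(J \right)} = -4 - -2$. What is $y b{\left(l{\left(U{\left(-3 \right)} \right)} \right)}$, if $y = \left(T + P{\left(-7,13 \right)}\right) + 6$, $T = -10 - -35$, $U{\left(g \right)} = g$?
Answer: $- \frac{2795}{14} \approx -199.64$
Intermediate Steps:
$T = 25$ ($T = -10 + 35 = 25$)
$l{\left(J \right)} = -2$ ($l{\left(J \right)} = -4 + 2 = -2$)
$b{\left(D \right)} = -5 + \frac{3 D}{4}$
$P{\left(B,Q \right)} = - \frac{2}{7}$ ($P{\left(B,Q \right)} = \frac{2}{-7 + \left(B + B \left(-1\right)\right)} = \frac{2}{-7 + \left(B - B\right)} = \frac{2}{-7 + 0} = \frac{2}{-7} = 2 \left(- \frac{1}{7}\right) = - \frac{2}{7}$)
$y = \frac{215}{7}$ ($y = \left(25 - \frac{2}{7}\right) + 6 = \frac{173}{7} + 6 = \frac{215}{7} \approx 30.714$)
$y b{\left(l{\left(U{\left(-3 \right)} \right)} \right)} = \frac{215 \left(-5 + \frac{3}{4} \left(-2\right)\right)}{7} = \frac{215 \left(-5 - \frac{3}{2}\right)}{7} = \frac{215}{7} \left(- \frac{13}{2}\right) = - \frac{2795}{14}$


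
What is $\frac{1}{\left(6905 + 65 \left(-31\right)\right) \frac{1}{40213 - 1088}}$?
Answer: $\frac{7825}{978} \approx 8.001$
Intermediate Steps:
$\frac{1}{\left(6905 + 65 \left(-31\right)\right) \frac{1}{40213 - 1088}} = \frac{1}{\left(6905 - 2015\right) \frac{1}{39125}} = \frac{1}{4890 \cdot \frac{1}{39125}} = \frac{1}{\frac{978}{7825}} = \frac{7825}{978}$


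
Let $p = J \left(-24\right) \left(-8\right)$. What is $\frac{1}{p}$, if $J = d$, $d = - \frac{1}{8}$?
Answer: $- \frac{1}{24} \approx -0.041667$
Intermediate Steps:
$d = - \frac{1}{8}$ ($d = \left(-1\right) \frac{1}{8} = - \frac{1}{8} \approx -0.125$)
$J = - \frac{1}{8} \approx -0.125$
$p = -24$ ($p = \left(- \frac{1}{8}\right) \left(-24\right) \left(-8\right) = 3 \left(-8\right) = -24$)
$\frac{1}{p} = \frac{1}{-24} = - \frac{1}{24}$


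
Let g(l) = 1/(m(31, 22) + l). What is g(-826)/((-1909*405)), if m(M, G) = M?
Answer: 1/614650275 ≈ 1.6269e-9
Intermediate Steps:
g(l) = 1/(31 + l)
g(-826)/((-1909*405)) = 1/((31 - 826)*((-1909*405))) = 1/(-795*(-773145)) = -1/795*(-1/773145) = 1/614650275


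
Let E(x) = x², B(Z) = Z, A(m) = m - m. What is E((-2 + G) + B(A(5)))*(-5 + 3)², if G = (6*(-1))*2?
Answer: 784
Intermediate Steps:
A(m) = 0
G = -12 (G = -6*2 = -12)
E((-2 + G) + B(A(5)))*(-5 + 3)² = ((-2 - 12) + 0)²*(-5 + 3)² = (-14 + 0)²*(-2)² = (-14)²*4 = 196*4 = 784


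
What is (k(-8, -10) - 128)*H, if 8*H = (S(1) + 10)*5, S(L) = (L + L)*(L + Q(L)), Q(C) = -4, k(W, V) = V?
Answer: -345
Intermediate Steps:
S(L) = 2*L*(-4 + L) (S(L) = (L + L)*(L - 4) = (2*L)*(-4 + L) = 2*L*(-4 + L))
H = 5/2 (H = ((2*1*(-4 + 1) + 10)*5)/8 = ((2*1*(-3) + 10)*5)/8 = ((-6 + 10)*5)/8 = (4*5)/8 = (⅛)*20 = 5/2 ≈ 2.5000)
(k(-8, -10) - 128)*H = (-10 - 128)*(5/2) = -138*5/2 = -345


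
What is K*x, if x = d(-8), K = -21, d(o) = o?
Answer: 168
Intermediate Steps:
x = -8
K*x = -21*(-8) = 168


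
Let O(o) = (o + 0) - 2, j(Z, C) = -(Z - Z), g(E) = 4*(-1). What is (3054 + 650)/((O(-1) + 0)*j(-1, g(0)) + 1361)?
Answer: 3704/1361 ≈ 2.7215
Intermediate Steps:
g(E) = -4
j(Z, C) = 0 (j(Z, C) = -1*0 = 0)
O(o) = -2 + o (O(o) = o - 2 = -2 + o)
(3054 + 650)/((O(-1) + 0)*j(-1, g(0)) + 1361) = (3054 + 650)/(((-2 - 1) + 0)*0 + 1361) = 3704/((-3 + 0)*0 + 1361) = 3704/(-3*0 + 1361) = 3704/(0 + 1361) = 3704/1361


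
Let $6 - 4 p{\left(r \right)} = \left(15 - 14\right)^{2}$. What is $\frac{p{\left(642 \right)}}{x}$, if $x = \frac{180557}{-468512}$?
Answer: $- \frac{585640}{180557} \approx -3.2435$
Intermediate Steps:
$p{\left(r \right)} = \frac{5}{4}$ ($p{\left(r \right)} = \frac{3}{2} - \frac{\left(15 - 14\right)^{2}}{4} = \frac{3}{2} - \frac{1^{2}}{4} = \frac{3}{2} - \frac{1}{4} = \frac{5}{4}$)
$x = - \frac{180557}{468512}$ ($x = 180557 \left(- \frac{1}{468512}\right) = - \frac{180557}{468512} \approx -0.38538$)
$\frac{p{\left(642 \right)}}{x} = \frac{5}{4 \left(- \frac{180557}{468512}\right)} = \frac{5}{4} \left(- \frac{468512}{180557}\right) = - \frac{585640}{180557}$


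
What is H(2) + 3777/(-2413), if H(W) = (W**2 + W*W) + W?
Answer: 20353/2413 ≈ 8.4347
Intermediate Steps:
H(W) = W + 2*W**2 (H(W) = (W**2 + W**2) + W = 2*W**2 + W = W + 2*W**2)
H(2) + 3777/(-2413) = 2*(1 + 2*2) + 3777/(-2413) = 2*(1 + 4) + 3777*(-1/2413) = 2*5 - 3777/2413 = 10 - 3777/2413 = 20353/2413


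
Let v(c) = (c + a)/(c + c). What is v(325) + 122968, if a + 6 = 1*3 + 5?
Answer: 79929527/650 ≈ 1.2297e+5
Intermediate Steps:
a = 2 (a = -6 + (1*3 + 5) = -6 + (3 + 5) = -6 + 8 = 2)
v(c) = (2 + c)/(2*c) (v(c) = (c + 2)/(c + c) = (2 + c)/((2*c)) = (2 + c)*(1/(2*c)) = (2 + c)/(2*c))
v(325) + 122968 = (1/2)*(2 + 325)/325 + 122968 = (1/2)*(1/325)*327 + 122968 = 327/650 + 122968 = 79929527/650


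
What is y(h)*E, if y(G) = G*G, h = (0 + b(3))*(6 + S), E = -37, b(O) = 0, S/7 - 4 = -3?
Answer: 0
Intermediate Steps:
S = 7 (S = 28 + 7*(-3) = 28 - 21 = 7)
h = 0 (h = (0 + 0)*(6 + 7) = 0*13 = 0)
y(G) = G²
y(h)*E = 0²*(-37) = 0*(-37) = 0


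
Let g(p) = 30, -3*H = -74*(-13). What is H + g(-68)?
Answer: -872/3 ≈ -290.67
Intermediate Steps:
H = -962/3 (H = -(-74)*(-13)/3 = -⅓*962 = -962/3 ≈ -320.67)
H + g(-68) = -962/3 + 30 = -872/3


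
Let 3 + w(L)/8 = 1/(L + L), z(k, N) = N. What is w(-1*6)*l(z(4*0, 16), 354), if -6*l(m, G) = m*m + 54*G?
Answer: 716764/9 ≈ 79641.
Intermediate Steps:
l(m, G) = -9*G - m**2/6 (l(m, G) = -(m*m + 54*G)/6 = -(m**2 + 54*G)/6 = -9*G - m**2/6)
w(L) = -24 + 4/L (w(L) = -24 + 8/(L + L) = -24 + 8/((2*L)) = -24 + 8*(1/(2*L)) = -24 + 4/L)
w(-1*6)*l(z(4*0, 16), 354) = (-24 + 4/((-1*6)))*(-9*354 - 1/6*16**2) = (-24 + 4/(-6))*(-3186 - 1/6*256) = (-24 + 4*(-1/6))*(-3186 - 128/3) = (-24 - 2/3)*(-9686/3) = -74/3*(-9686/3) = 716764/9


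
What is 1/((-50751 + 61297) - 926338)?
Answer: -1/915792 ≈ -1.0920e-6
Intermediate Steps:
1/((-50751 + 61297) - 926338) = 1/(10546 - 926338) = 1/(-915792) = -1/915792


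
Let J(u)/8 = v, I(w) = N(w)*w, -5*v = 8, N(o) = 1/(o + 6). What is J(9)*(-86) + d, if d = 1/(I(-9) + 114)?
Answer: 643973/585 ≈ 1100.8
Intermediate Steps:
N(o) = 1/(6 + o)
v = -8/5 (v = -⅕*8 = -8/5 ≈ -1.6000)
I(w) = w/(6 + w)
J(u) = -64/5 (J(u) = 8*(-8/5) = -64/5)
d = 1/117 (d = 1/(-9/(6 - 9) + 114) = 1/(-9/(-3) + 114) = 1/(-9*(-⅓) + 114) = 1/(3 + 114) = 1/117 ≈ 0.0085470)
J(9)*(-86) + d = -64/5*(-86) + 1/117 = 5504/5 + 1/117 = 643973/585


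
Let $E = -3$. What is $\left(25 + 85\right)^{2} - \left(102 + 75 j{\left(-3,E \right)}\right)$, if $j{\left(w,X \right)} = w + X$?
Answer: $12448$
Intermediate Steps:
$j{\left(w,X \right)} = X + w$
$\left(25 + 85\right)^{2} - \left(102 + 75 j{\left(-3,E \right)}\right) = \left(25 + 85\right)^{2} - \left(102 + 75 \left(-3 - 3\right)\right) = 110^{2} - -348 = 12100 + \left(-102 + 450\right) = 12100 + 348 = 12448$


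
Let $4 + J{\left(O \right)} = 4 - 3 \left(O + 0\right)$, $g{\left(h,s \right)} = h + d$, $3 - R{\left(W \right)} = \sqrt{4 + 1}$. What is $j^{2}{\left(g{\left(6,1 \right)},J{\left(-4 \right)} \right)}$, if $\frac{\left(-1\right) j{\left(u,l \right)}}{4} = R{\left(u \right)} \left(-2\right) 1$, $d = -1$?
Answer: $896 - 384 \sqrt{5} \approx 37.35$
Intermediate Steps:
$R{\left(W \right)} = 3 - \sqrt{5}$ ($R{\left(W \right)} = 3 - \sqrt{4 + 1} = 3 - \sqrt{5}$)
$g{\left(h,s \right)} = -1 + h$ ($g{\left(h,s \right)} = h - 1 = -1 + h$)
$J{\left(O \right)} = - 3 O$ ($J{\left(O \right)} = -4 - \left(-4 + 3 \left(O + 0\right)\right) = -4 - \left(-4 + 3 O\right) = - 3 O$)
$j{\left(u,l \right)} = 24 - 8 \sqrt{5}$ ($j{\left(u,l \right)} = - 4 \left(3 - \sqrt{5}\right) \left(-2\right) 1 = - 4 \left(-6 + 2 \sqrt{5}\right) 1 = - 4 \left(-6 + 2 \sqrt{5}\right) = 24 - 8 \sqrt{5}$)
$j^{2}{\left(g{\left(6,1 \right)},J{\left(-4 \right)} \right)} = \left(24 - 8 \sqrt{5}\right)^{2}$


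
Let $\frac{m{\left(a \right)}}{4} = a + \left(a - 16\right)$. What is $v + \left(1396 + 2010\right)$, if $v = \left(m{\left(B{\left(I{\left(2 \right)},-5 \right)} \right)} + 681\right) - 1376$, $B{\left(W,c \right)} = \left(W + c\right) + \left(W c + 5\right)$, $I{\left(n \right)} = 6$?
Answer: $2455$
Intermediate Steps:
$B{\left(W,c \right)} = 5 + W + c + W c$ ($B{\left(W,c \right)} = \left(W + c\right) + \left(5 + W c\right) = 5 + W + c + W c$)
$m{\left(a \right)} = -64 + 8 a$ ($m{\left(a \right)} = 4 \left(a + \left(a - 16\right)\right) = 4 \left(a + \left(-16 + a\right)\right) = 4 \left(-16 + 2 a\right) = -64 + 8 a$)
$v = -951$ ($v = \left(\left(-64 + 8 \left(5 + 6 - 5 + 6 \left(-5\right)\right)\right) + 681\right) - 1376 = \left(\left(-64 + 8 \left(5 + 6 - 5 - 30\right)\right) + 681\right) - 1376 = \left(\left(-64 + 8 \left(-24\right)\right) + 681\right) - 1376 = \left(\left(-64 - 192\right) + 681\right) - 1376 = \left(-256 + 681\right) - 1376 = 425 - 1376 = -951$)
$v + \left(1396 + 2010\right) = -951 + \left(1396 + 2010\right) = -951 + 3406 = 2455$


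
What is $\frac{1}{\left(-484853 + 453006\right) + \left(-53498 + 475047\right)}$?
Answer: $\frac{1}{389702} \approx 2.5661 \cdot 10^{-6}$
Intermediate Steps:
$\frac{1}{\left(-484853 + 453006\right) + \left(-53498 + 475047\right)} = \frac{1}{-31847 + 421549} = \frac{1}{389702}$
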